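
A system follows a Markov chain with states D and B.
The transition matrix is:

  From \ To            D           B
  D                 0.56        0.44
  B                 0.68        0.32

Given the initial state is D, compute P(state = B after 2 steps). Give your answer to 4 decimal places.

Sum over the intermediate state after 1 step:
P = P(D→D)·P(D→B) + P(D→B)·P(B→B)
  = 0.56×0.44 + 0.44×0.32
  = 0.2464 + 0.1408 = 0.3872

0.3872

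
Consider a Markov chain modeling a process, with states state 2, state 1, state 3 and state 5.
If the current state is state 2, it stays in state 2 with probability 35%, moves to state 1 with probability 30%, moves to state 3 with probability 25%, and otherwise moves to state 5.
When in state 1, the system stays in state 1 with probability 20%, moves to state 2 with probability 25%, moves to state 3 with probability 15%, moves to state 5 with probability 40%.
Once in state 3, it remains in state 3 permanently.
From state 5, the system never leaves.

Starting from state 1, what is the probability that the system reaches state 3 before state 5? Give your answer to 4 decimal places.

0.3596

Let h(s) be the probability of absorption at state 3 starting from transient state s. Then h(state 3) = 1 and h(state 5) = 0. By first-step analysis:
h(state 2) = 0.35·h(state 2) + 0.3·h(state 1) + 0.25·1 + 0.1·0
h(state 1) = 0.25·h(state 2) + 0.2·h(state 1) + 0.15·1 + 0.4·0
Solving: h(state 2) = 0.5506, h(state 1) = 0.3596.
Starting from state 1, the probability is 0.3596.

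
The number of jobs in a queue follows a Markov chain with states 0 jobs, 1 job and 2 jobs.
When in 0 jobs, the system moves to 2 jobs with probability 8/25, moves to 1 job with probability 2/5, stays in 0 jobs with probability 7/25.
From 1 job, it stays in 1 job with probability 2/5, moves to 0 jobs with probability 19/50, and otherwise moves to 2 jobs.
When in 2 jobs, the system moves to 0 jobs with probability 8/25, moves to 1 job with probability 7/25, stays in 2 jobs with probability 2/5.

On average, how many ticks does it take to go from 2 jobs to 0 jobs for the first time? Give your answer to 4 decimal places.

Let t(s) be the expected number of ticks to first reach 0 jobs from state s, with t(0 jobs) = 0. Conditioning on the first tick:
t(1 job) = 1 + 0.4·t(1 job) + 0.22·t(2 jobs)
t(2 jobs) = 1 + 0.28·t(1 job) + 0.4·t(2 jobs)
Solving: t(1 job) = 2.7480, t(2 jobs) = 2.9491.
Expected ticks from 2 jobs to 0 jobs: 2.9491.

2.9491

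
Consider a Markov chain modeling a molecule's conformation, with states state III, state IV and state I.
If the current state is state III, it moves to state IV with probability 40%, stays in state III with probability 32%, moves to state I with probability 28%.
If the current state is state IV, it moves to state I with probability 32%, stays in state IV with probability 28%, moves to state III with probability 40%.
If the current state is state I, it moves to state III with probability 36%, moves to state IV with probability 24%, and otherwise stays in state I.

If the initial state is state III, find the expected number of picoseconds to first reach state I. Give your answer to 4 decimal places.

Let t(s) be the expected number of picoseconds to first reach state I from state s, with t(state I) = 0. Conditioning on the first picosecond:
t(state III) = 1 + 0.32·t(state III) + 0.4·t(state IV)
t(state IV) = 1 + 0.4·t(state III) + 0.28·t(state IV)
Solving: t(state III) = 3.3981, t(state IV) = 3.2767.
Expected picoseconds from state III to state I: 3.3981.

3.3981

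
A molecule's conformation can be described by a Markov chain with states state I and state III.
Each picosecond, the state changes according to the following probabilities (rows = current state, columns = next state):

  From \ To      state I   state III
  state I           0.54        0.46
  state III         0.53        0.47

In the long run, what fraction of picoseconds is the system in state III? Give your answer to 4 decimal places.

0.4646

Let the stationary distribution be π with π = πP and π_1 + π_2 = 1.
π_1 = 0.54·π_1 + 0.53·π_2
Solving with the normalization constraint gives π = (0.5354, 0.4646).
So the stationary probability of state III is 0.4646.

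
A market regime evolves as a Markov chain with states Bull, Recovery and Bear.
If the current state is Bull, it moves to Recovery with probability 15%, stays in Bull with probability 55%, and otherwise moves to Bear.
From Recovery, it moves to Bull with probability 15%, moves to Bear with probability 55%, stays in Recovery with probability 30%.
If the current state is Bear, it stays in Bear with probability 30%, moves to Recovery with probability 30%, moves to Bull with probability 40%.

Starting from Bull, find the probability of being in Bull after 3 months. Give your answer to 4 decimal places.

0.4124

Propagate the distribution vector 3 months from Bull.
After 0 months: (1.0000, 0.0000, 0.0000)
After 1 month: (0.5500, 0.1500, 0.3000)
After 2 months: (0.4450, 0.2175, 0.3375)
After 3 months: (0.4124, 0.2333, 0.3544)
P(in Bull after 3 months) = 0.4124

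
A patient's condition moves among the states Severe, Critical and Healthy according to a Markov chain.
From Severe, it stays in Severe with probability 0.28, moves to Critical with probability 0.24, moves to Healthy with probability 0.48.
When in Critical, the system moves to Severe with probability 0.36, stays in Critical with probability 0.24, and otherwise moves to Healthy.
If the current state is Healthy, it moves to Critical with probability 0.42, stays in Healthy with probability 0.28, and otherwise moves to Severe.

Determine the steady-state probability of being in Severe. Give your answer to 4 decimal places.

Let the stationary distribution be π with π = πP and π_1 + π_2 + π_3 = 1.
π_1 = 0.28·π_1 + 0.36·π_2 + 0.3·π_3
π_2 = 0.24·π_1 + 0.24·π_2 + 0.42·π_3
Solving with the normalization constraint gives π = (0.3123, 0.3083, 0.3794).
So the stationary probability of Severe is 0.3123.

0.3123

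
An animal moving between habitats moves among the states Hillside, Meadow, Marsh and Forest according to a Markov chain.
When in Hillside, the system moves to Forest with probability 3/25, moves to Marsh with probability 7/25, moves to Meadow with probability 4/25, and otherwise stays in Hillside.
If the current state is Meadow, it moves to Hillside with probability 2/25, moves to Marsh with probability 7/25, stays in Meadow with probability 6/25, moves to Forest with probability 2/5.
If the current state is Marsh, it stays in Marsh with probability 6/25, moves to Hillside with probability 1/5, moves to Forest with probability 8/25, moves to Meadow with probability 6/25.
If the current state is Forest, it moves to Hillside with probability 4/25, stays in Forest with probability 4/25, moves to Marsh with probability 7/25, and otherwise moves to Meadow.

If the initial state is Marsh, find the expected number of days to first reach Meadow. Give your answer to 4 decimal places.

3.8889

Let t(s) be the expected number of days to first reach Meadow from state s, with t(Meadow) = 0. Conditioning on the first day:
t(Hillside) = 1 + 0.44·t(Hillside) + 0.28·t(Marsh) + 0.12·t(Forest)
t(Marsh) = 1 + 0.2·t(Hillside) + 0.24·t(Marsh) + 0.32·t(Forest)
t(Forest) = 1 + 0.16·t(Hillside) + 0.28·t(Marsh) + 0.16·t(Forest)
Solving: t(Hillside) = 4.4444, t(Marsh) = 3.8889, t(Forest) = 3.3333.
Expected days from Marsh to Meadow: 3.8889.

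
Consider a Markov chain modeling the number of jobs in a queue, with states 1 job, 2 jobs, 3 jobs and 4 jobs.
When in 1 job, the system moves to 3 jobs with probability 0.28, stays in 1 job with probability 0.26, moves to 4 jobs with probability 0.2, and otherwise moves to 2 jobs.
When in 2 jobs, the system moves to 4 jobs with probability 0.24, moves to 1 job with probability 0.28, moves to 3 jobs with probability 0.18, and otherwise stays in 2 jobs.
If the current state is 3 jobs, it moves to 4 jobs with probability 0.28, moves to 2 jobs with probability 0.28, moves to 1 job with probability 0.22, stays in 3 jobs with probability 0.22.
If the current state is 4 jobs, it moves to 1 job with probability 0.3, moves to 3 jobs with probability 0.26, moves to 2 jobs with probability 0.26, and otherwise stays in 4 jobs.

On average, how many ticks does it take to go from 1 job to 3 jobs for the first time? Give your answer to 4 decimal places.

Let t(s) be the expected number of ticks to first reach 3 jobs from state s, with t(3 jobs) = 0. Conditioning on the first tick:
t(1 job) = 1 + 0.26·t(1 job) + 0.26·t(2 jobs) + 0.2·t(4 jobs)
t(2 jobs) = 1 + 0.28·t(1 job) + 0.3·t(2 jobs) + 0.24·t(4 jobs)
t(4 jobs) = 1 + 0.3·t(1 job) + 0.26·t(2 jobs) + 0.18·t(4 jobs)
Solving: t(1 job) = 4.0196, t(2 jobs) = 4.4416, t(4 jobs) = 4.0984.
Expected ticks from 1 job to 3 jobs: 4.0196.

4.0196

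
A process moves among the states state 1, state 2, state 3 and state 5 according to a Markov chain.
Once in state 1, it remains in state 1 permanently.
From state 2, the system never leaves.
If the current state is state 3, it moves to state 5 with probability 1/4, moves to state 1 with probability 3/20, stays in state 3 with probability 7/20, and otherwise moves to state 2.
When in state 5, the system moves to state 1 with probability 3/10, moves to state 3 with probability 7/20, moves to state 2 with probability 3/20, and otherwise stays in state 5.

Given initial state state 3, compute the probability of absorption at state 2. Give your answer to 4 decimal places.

0.5491

Let h(s) be the probability of absorption at state 2 starting from transient state s. Then h(state 2) = 1 and h(state 1) = 0. By first-step analysis:
h(state 3) = 0.15·0 + 0.25·1 + 0.35·h(state 3) + 0.25·h(state 5)
h(state 5) = 0.3·0 + 0.15·1 + 0.35·h(state 3) + 0.2·h(state 5)
Solving: h(state 3) = 0.5491, h(state 5) = 0.4277.
Starting from state 3, the probability is 0.5491.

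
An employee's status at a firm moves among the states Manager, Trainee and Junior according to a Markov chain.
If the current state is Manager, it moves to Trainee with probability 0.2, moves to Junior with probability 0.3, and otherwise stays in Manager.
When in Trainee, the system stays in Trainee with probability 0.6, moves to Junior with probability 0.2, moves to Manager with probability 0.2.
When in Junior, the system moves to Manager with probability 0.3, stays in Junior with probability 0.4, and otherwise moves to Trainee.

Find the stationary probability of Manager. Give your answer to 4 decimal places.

0.3273

Let the stationary distribution be π with π = πP and π_1 + π_2 + π_3 = 1.
π_1 = 0.5·π_1 + 0.2·π_2 + 0.3·π_3
π_2 = 0.2·π_1 + 0.6·π_2 + 0.3·π_3
Solving with the normalization constraint gives π = (0.3273, 0.3818, 0.2909).
So the stationary probability of Manager is 0.3273.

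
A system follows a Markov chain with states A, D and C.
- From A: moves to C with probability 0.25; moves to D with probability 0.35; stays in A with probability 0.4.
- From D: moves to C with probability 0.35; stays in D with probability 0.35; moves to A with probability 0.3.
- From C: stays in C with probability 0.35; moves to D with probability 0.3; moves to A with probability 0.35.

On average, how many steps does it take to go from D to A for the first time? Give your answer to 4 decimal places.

3.1496

Let t(s) be the expected number of steps to first reach A from state s, with t(A) = 0. Conditioning on the first step:
t(D) = 1 + 0.35·t(D) + 0.35·t(C)
t(C) = 1 + 0.3·t(D) + 0.35·t(C)
Solving: t(D) = 3.1496, t(C) = 2.9921.
Expected steps from D to A: 3.1496.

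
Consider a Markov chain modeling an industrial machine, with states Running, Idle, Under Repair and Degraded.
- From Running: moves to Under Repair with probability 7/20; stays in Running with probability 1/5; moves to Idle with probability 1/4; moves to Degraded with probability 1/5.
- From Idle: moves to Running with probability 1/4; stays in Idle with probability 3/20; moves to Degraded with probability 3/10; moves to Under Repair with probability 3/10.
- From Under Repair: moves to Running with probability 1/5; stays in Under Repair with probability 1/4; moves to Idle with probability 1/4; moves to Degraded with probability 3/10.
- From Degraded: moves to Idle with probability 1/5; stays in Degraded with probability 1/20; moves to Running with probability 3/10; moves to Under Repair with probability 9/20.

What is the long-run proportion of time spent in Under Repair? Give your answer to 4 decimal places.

0.3284

Let the stationary distribution be π with π = πP and π_1 + π_2 + π_3 + π_4 = 1.
π_1 = 0.2·π_1 + 0.25·π_2 + 0.2·π_3 + 0.3·π_4
π_2 = 0.25·π_1 + 0.15·π_2 + 0.25·π_3 + 0.2·π_4
π_3 = 0.35·π_1 + 0.3·π_2 + 0.25·π_3 + 0.45·π_4
Solving with the normalization constraint gives π = (0.2330, 0.2172, 0.3284, 0.2214).
So the stationary probability of Under Repair is 0.3284.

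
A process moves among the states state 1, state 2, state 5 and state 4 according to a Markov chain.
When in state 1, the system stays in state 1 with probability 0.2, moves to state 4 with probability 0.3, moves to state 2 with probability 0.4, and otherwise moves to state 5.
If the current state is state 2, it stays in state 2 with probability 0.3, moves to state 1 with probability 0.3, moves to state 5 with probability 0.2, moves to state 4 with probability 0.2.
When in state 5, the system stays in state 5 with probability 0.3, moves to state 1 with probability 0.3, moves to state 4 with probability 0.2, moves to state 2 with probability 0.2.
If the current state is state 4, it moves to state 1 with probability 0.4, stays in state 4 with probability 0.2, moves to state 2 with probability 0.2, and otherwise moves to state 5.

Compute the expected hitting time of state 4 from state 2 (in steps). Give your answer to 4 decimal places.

4.4000

Let t(s) be the expected number of steps to first reach state 4 from state s, with t(state 4) = 0. Conditioning on the first step:
t(state 1) = 1 + 0.2·t(state 1) + 0.4·t(state 2) + 0.1·t(state 5)
t(state 2) = 1 + 0.3·t(state 1) + 0.3·t(state 2) + 0.2·t(state 5)
t(state 5) = 1 + 0.3·t(state 1) + 0.2·t(state 2) + 0.3·t(state 5)
Solving: t(state 1) = 4.0000, t(state 2) = 4.4000, t(state 5) = 4.4000.
Expected steps from state 2 to state 4: 4.4000.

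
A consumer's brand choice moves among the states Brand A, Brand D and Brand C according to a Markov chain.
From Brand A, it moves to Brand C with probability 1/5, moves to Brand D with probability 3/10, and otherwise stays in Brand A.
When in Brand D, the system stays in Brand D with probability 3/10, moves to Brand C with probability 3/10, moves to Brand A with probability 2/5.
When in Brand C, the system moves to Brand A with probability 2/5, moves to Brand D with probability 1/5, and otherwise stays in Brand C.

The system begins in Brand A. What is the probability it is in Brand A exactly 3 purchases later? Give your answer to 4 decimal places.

Propagate the distribution vector 3 purchases from Brand A.
After 0 purchases: (1.0000, 0.0000, 0.0000)
After 1 purchase: (0.5000, 0.3000, 0.2000)
After 2 purchases: (0.4500, 0.2800, 0.2700)
After 3 purchases: (0.4450, 0.2730, 0.2820)
P(in Brand A after 3 purchases) = 0.4450

0.4450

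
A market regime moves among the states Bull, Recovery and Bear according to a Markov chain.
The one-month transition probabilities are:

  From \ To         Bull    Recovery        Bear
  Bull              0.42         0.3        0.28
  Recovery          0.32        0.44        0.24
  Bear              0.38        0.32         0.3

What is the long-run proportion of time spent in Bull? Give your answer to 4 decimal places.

Let the stationary distribution be π with π = πP and π_1 + π_2 + π_3 = 1.
π_1 = 0.42·π_1 + 0.32·π_2 + 0.38·π_3
π_2 = 0.3·π_1 + 0.44·π_2 + 0.32·π_3
Solving with the normalization constraint gives π = (0.3736, 0.3551, 0.2712).
So the stationary probability of Bull is 0.3736.

0.3736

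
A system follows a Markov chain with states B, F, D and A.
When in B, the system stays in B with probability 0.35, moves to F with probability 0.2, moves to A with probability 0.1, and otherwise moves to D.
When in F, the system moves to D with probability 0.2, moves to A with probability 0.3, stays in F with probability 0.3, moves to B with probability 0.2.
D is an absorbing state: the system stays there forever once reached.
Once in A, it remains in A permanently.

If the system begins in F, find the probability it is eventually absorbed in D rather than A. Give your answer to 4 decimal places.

Let h(s) be the probability of absorption at D starting from transient state s. Then h(D) = 1 and h(A) = 0. By first-step analysis:
h(B) = 0.35·h(B) + 0.2·h(F) + 0.35·1 + 0.1·0
h(F) = 0.2·h(B) + 0.3·h(F) + 0.2·1 + 0.3·0
Solving: h(B) = 0.6867, h(F) = 0.4819.
Starting from F, the probability is 0.4819.

0.4819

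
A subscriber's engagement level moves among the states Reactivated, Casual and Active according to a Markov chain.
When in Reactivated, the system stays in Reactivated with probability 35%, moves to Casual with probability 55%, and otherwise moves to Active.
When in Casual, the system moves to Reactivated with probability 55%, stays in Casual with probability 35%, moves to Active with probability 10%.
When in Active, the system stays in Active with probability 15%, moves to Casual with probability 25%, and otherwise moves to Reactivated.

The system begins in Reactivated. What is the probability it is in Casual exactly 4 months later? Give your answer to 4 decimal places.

Propagate the distribution vector 4 months from Reactivated.
After 0 months: (1.0000, 0.0000, 0.0000)
After 1 month: (0.3500, 0.5500, 0.1000)
After 2 months: (0.4850, 0.4100, 0.1050)
After 3 months: (0.4583, 0.4365, 0.1053)
After 4 months: (0.4636, 0.4311, 0.1053)
P(in Casual after 4 months) = 0.4311

0.4311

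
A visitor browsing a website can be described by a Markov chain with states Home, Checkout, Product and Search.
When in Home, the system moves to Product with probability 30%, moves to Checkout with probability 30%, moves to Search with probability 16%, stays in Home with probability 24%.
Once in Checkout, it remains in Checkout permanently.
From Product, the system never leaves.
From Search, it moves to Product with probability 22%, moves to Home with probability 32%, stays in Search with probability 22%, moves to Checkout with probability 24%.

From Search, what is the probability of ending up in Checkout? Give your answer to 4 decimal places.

0.5140

Let h(s) be the probability of absorption at Checkout starting from transient state s. Then h(Checkout) = 1 and h(Product) = 0. By first-step analysis:
h(Home) = 0.24·h(Home) + 0.3·1 + 0.3·0 + 0.16·h(Search)
h(Search) = 0.32·h(Home) + 0.24·1 + 0.22·0 + 0.22·h(Search)
Solving: h(Home) = 0.5030, h(Search) = 0.5140.
Starting from Search, the probability is 0.5140.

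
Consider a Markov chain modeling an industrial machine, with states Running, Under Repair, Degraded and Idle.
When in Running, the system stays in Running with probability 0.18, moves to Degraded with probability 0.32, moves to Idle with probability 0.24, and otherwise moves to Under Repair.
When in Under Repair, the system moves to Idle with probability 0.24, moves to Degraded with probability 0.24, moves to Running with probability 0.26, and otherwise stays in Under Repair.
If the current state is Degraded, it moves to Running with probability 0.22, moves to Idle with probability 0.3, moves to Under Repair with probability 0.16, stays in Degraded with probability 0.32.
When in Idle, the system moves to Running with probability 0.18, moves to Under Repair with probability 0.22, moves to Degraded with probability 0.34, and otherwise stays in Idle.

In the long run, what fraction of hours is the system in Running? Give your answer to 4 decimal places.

0.2098

Let the stationary distribution be π with π = πP and π_1 + π_2 + π_3 + π_4 = 1.
π_1 = 0.18·π_1 + 0.26·π_2 + 0.22·π_3 + 0.18·π_4
π_2 = 0.26·π_1 + 0.26·π_2 + 0.16·π_3 + 0.22·π_4
π_3 = 0.32·π_1 + 0.24·π_2 + 0.32·π_3 + 0.34·π_4
Solving with the normalization constraint gives π = (0.2098, 0.2187, 0.3078, 0.2637).
So the stationary probability of Running is 0.2098.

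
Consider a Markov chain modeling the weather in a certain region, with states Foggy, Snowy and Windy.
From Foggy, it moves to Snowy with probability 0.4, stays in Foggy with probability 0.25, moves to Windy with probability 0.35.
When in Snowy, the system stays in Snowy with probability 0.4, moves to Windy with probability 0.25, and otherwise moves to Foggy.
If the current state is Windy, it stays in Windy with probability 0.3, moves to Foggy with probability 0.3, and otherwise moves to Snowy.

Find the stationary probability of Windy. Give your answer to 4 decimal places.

Let the stationary distribution be π with π = πP and π_1 + π_2 + π_3 = 1.
π_1 = 0.25·π_1 + 0.35·π_2 + 0.3·π_3
π_2 = 0.4·π_1 + 0.4·π_2 + 0.4·π_3
Solving with the normalization constraint gives π = (0.3048, 0.4000, 0.2952).
So the stationary probability of Windy is 0.2952.

0.2952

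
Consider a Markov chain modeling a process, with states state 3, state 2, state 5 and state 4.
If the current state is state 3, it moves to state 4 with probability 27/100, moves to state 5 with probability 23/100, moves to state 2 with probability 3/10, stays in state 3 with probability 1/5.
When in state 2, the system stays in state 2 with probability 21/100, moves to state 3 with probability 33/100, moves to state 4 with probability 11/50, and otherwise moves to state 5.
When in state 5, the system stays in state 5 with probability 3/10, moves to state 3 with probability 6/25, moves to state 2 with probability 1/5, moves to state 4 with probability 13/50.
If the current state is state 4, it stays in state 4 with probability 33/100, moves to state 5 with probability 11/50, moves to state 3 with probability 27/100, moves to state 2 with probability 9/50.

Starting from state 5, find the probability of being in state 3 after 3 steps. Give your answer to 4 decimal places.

0.2578

Propagate the distribution vector 3 steps from state 5.
After 0 steps: (0.0000, 0.0000, 1.0000, 0.0000)
After 1 step: (0.2400, 0.2000, 0.3000, 0.2600)
After 2 steps: (0.2562, 0.2208, 0.2504, 0.2726)
After 3 steps: (0.2578, 0.2224, 0.2470, 0.2728)
P(in state 3 after 3 steps) = 0.2578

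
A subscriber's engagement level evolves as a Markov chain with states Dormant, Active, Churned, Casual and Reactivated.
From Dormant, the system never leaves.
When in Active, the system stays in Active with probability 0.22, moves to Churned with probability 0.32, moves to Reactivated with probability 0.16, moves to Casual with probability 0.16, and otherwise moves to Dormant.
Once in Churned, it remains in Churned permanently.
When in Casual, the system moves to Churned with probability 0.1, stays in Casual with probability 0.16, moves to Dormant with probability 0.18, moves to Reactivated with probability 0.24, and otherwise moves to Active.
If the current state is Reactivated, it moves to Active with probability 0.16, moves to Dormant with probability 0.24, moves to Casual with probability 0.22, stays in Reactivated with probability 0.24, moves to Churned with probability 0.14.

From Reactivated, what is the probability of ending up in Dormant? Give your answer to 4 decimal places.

Let h(s) be the probability of absorption at Dormant starting from transient state s. Then h(Dormant) = 1 and h(Churned) = 0. By first-step analysis:
h(Active) = 0.14·1 + 0.22·h(Active) + 0.32·0 + 0.16·h(Casual) + 0.16·h(Reactivated)
h(Casual) = 0.18·1 + 0.32·h(Active) + 0.1·0 + 0.16·h(Casual) + 0.24·h(Reactivated)
h(Reactivated) = 0.24·1 + 0.16·h(Active) + 0.14·0 + 0.22·h(Casual) + 0.24·h(Reactivated)
Solving: h(Active) = 0.4003, h(Casual) = 0.5244, h(Reactivated) = 0.5519.
Starting from Reactivated, the probability is 0.5519.

0.5519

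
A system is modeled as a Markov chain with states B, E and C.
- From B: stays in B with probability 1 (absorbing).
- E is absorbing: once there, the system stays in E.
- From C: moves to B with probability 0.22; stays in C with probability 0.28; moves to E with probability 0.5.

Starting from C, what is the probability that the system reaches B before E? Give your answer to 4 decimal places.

Let h(s) be the probability of absorption at B starting from transient state s. Then h(B) = 1 and h(E) = 0. By first-step analysis:
h(C) = 0.22·1 + 0.5·0 + 0.28·h(C)
Solving: h(C) = 0.3056.
Starting from C, the probability is 0.3056.

0.3056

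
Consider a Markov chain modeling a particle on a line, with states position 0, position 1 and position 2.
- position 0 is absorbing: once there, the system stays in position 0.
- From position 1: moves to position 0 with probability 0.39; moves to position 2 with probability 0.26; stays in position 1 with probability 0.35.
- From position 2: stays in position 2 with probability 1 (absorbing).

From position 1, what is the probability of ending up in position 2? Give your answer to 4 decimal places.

0.4000

Let h(s) be the probability of absorption at position 2 starting from transient state s. Then h(position 2) = 1 and h(position 0) = 0. By first-step analysis:
h(position 1) = 0.39·0 + 0.35·h(position 1) + 0.26·1
Solving: h(position 1) = 0.4000.
Starting from position 1, the probability is 0.4000.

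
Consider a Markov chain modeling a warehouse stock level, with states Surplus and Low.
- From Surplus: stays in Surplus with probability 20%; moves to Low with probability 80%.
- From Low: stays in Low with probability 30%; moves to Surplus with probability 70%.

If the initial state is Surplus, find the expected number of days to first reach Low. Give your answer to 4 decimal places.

1.2500

Let t(s) be the expected number of days to first reach Low from state s, with t(Low) = 0. Conditioning on the first day:
t(Surplus) = 1 + 0.2·t(Surplus)
Solving: t(Surplus) = 1.2500.
Expected days from Surplus to Low: 1.2500.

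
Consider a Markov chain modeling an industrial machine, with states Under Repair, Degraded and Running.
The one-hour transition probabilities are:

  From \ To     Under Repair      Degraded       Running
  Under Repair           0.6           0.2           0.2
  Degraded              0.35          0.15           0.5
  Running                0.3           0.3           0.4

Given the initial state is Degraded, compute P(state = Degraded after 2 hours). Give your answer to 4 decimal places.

Sum over the intermediate state after 1 hour:
P = P(Degraded→Under Repair)·P(Under Repair→Degraded) + P(Degraded→Degraded)·P(Degraded→Degraded) + P(Degraded→Running)·P(Running→Degraded)
  = 0.35×0.2 + 0.15×0.15 + 0.5×0.3
  = 0.0700 + 0.0225 + 0.1500 = 0.2425

0.2425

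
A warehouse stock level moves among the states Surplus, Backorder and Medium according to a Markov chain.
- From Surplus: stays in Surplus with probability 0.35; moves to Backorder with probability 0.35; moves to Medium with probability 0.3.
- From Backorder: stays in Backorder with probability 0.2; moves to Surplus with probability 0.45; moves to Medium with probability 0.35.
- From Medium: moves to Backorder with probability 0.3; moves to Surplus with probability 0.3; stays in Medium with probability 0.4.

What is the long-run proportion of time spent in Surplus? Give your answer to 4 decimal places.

Let the stationary distribution be π with π = πP and π_1 + π_2 + π_3 = 1.
π_1 = 0.35·π_1 + 0.45·π_2 + 0.3·π_3
π_2 = 0.35·π_1 + 0.2·π_2 + 0.3·π_3
Solving with the normalization constraint gives π = (0.3614, 0.2892, 0.3494).
So the stationary probability of Surplus is 0.3614.

0.3614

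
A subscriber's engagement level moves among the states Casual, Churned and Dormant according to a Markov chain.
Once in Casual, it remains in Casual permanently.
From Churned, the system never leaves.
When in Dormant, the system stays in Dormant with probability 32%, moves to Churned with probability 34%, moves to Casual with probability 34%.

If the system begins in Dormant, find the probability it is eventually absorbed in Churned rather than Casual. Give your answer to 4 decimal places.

0.5000

Let h(s) be the probability of absorption at Churned starting from transient state s. Then h(Churned) = 1 and h(Casual) = 0. By first-step analysis:
h(Dormant) = 0.34·0 + 0.34·1 + 0.32·h(Dormant)
Solving: h(Dormant) = 0.5000.
Starting from Dormant, the probability is 0.5000.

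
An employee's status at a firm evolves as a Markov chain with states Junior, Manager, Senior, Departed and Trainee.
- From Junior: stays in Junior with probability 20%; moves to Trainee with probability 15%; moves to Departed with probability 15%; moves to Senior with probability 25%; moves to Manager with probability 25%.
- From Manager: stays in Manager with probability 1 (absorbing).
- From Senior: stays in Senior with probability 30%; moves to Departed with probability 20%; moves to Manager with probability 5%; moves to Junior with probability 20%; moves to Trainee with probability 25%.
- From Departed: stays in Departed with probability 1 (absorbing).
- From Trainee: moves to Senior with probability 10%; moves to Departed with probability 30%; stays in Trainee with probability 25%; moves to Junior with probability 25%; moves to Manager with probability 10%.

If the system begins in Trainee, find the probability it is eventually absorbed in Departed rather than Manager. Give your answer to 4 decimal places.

0.6635

Let h(s) be the probability of absorption at Departed starting from transient state s. Then h(Departed) = 1 and h(Manager) = 0. By first-step analysis:
h(Junior) = 0.2·h(Junior) + 0.25·0 + 0.25·h(Senior) + 0.15·1 + 0.15·h(Trainee)
h(Senior) = 0.2·h(Junior) + 0.05·0 + 0.3·h(Senior) + 0.2·1 + 0.25·h(Trainee)
h(Trainee) = 0.25·h(Junior) + 0.1·0 + 0.1·h(Senior) + 0.3·1 + 0.25·h(Trainee)
Solving: h(Junior) = 0.5218, h(Senior) = 0.6718, h(Trainee) = 0.6635.
Starting from Trainee, the probability is 0.6635.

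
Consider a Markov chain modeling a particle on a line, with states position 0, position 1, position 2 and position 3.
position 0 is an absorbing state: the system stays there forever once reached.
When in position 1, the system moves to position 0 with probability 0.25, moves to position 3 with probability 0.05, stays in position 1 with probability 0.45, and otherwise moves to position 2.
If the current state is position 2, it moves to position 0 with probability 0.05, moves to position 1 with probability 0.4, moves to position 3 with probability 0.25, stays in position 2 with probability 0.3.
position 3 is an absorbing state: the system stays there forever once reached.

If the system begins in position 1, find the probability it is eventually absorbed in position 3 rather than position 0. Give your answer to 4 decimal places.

Let h(s) be the probability of absorption at position 3 starting from transient state s. Then h(position 3) = 1 and h(position 0) = 0. By first-step analysis:
h(position 1) = 0.25·0 + 0.45·h(position 1) + 0.25·h(position 2) + 0.05·1
h(position 2) = 0.05·0 + 0.4·h(position 1) + 0.3·h(position 2) + 0.25·1
Solving: h(position 1) = 0.3421, h(position 2) = 0.5526.
Starting from position 1, the probability is 0.3421.

0.3421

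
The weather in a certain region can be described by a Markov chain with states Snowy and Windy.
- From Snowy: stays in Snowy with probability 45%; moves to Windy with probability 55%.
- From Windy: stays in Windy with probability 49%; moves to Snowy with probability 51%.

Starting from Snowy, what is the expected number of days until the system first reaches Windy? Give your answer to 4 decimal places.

Let t(s) be the expected number of days to first reach Windy from state s, with t(Windy) = 0. Conditioning on the first day:
t(Snowy) = 1 + 0.45·t(Snowy)
Solving: t(Snowy) = 1.8182.
Expected days from Snowy to Windy: 1.8182.

1.8182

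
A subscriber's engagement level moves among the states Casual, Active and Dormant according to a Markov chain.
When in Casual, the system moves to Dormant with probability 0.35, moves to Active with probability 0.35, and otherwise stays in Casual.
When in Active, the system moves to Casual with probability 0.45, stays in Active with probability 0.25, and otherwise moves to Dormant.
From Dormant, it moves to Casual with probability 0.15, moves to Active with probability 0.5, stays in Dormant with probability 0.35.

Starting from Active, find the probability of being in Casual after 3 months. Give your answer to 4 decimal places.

0.3049

Propagate the distribution vector 3 months from Active.
After 0 months: (0.0000, 1.0000, 0.0000)
After 1 month: (0.4500, 0.2500, 0.3000)
After 2 months: (0.2925, 0.3700, 0.3375)
After 3 months: (0.3049, 0.3636, 0.3315)
P(in Casual after 3 months) = 0.3049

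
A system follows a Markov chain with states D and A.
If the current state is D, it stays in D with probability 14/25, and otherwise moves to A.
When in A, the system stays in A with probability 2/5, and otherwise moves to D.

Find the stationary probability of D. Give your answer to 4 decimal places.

Let the stationary distribution be π with π = πP and π_1 + π_2 = 1.
π_1 = 0.56·π_1 + 0.6·π_2
Solving with the normalization constraint gives π = (0.5769, 0.4231).
So the stationary probability of D is 0.5769.

0.5769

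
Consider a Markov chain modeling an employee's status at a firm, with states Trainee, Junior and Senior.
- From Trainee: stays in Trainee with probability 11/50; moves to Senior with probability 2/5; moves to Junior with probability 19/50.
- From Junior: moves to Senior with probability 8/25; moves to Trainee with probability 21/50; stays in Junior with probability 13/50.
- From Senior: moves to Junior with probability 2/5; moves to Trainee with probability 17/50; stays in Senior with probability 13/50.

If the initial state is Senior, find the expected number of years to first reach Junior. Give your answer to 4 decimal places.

2.5385

Let t(s) be the expected number of years to first reach Junior from state s, with t(Junior) = 0. Conditioning on the first year:
t(Trainee) = 1 + 0.22·t(Trainee) + 0.4·t(Senior)
t(Senior) = 1 + 0.34·t(Trainee) + 0.26·t(Senior)
Solving: t(Trainee) = 2.5839, t(Senior) = 2.5385.
Expected years from Senior to Junior: 2.5385.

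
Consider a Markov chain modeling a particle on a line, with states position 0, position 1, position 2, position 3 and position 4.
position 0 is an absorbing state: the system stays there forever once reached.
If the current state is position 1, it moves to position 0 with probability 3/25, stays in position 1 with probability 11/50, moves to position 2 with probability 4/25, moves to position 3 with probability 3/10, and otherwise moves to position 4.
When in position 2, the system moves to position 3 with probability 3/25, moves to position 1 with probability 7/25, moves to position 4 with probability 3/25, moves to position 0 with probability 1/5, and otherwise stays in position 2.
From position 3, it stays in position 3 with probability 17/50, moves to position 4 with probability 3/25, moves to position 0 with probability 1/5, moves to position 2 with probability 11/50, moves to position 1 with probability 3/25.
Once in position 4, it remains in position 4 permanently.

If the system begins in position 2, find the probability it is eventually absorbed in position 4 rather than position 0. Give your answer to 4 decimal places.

Let h(s) be the probability of absorption at position 4 starting from transient state s. Then h(position 4) = 1 and h(position 0) = 0. By first-step analysis:
h(position 1) = 0.12·0 + 0.22·h(position 1) + 0.16·h(position 2) + 0.3·h(position 3) + 0.2·1
h(position 2) = 0.2·0 + 0.28·h(position 1) + 0.28·h(position 2) + 0.12·h(position 3) + 0.12·1
h(position 3) = 0.2·0 + 0.12·h(position 1) + 0.22·h(position 2) + 0.34·h(position 3) + 0.12·1
Solving: h(position 1) = 0.5061, h(position 2) = 0.4332, h(position 3) = 0.4182.
Starting from position 2, the probability is 0.4332.

0.4332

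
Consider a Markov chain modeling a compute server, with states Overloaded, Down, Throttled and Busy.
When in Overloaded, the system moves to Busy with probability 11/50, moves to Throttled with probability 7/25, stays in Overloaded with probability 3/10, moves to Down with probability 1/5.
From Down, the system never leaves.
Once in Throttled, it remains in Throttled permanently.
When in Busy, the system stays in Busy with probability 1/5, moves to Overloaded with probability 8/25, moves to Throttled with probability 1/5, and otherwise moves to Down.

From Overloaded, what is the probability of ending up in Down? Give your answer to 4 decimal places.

0.4526

Let h(s) be the probability of absorption at Down starting from transient state s. Then h(Down) = 1 and h(Throttled) = 0. By first-step analysis:
h(Overloaded) = 0.3·h(Overloaded) + 0.2·1 + 0.28·0 + 0.22·h(Busy)
h(Busy) = 0.32·h(Overloaded) + 0.28·1 + 0.2·0 + 0.2·h(Busy)
Solving: h(Overloaded) = 0.4526, h(Busy) = 0.5310.
Starting from Overloaded, the probability is 0.4526.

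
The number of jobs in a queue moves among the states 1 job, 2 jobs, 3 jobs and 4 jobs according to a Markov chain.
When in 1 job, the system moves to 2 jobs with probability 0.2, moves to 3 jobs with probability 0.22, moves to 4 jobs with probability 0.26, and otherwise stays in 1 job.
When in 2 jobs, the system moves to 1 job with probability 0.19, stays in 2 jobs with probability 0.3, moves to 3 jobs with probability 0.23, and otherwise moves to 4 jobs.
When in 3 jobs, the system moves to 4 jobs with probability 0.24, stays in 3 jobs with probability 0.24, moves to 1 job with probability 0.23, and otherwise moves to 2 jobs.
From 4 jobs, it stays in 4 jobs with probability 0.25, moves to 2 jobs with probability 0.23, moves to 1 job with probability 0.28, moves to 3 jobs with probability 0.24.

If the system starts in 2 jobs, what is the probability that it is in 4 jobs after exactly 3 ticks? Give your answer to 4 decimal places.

Propagate the distribution vector 3 ticks from 2 jobs.
After 0 ticks: (0.0000, 1.0000, 0.0000, 0.0000)
After 1 tick: (0.1900, 0.3000, 0.2300, 0.2800)
After 2 ticks: (0.2491, 0.2591, 0.2332, 0.2586)
After 3 ticks: (0.2550, 0.2547, 0.2324, 0.2579)
P(in 4 jobs after 3 ticks) = 0.2579

0.2579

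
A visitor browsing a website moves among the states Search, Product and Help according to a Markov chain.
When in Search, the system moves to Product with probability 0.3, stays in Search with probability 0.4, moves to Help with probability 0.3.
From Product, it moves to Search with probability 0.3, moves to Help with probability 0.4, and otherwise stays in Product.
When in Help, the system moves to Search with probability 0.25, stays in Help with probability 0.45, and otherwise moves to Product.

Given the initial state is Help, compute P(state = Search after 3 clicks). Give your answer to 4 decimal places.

0.3104

Propagate the distribution vector 3 clicks from Help.
After 0 clicks: (0.0000, 0.0000, 1.0000)
After 1 click: (0.2500, 0.3000, 0.4500)
After 2 clicks: (0.3025, 0.3000, 0.3975)
After 3 clicks: (0.3104, 0.3000, 0.3896)
P(in Search after 3 clicks) = 0.3104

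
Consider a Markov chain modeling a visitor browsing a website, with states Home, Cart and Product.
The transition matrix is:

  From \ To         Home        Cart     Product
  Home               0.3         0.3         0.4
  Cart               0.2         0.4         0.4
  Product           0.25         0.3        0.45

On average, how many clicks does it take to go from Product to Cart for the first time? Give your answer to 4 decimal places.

Let t(s) be the expected number of clicks to first reach Cart from state s, with t(Cart) = 0. Conditioning on the first click:
t(Home) = 1 + 0.3·t(Home) + 0.4·t(Product)
t(Product) = 1 + 0.25·t(Home) + 0.45·t(Product)
Solving: t(Home) = 3.3333, t(Product) = 3.3333.
Expected clicks from Product to Cart: 3.3333.

3.3333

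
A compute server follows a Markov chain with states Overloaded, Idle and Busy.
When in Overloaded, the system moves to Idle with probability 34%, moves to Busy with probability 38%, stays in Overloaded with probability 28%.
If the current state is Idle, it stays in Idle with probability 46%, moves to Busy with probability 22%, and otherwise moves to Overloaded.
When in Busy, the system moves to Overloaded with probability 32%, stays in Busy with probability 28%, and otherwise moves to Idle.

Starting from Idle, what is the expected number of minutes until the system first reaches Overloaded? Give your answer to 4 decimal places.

Let t(s) be the expected number of minutes to first reach Overloaded from state s, with t(Overloaded) = 0. Conditioning on the first minute:
t(Idle) = 1 + 0.46·t(Idle) + 0.22·t(Busy)
t(Busy) = 1 + 0.4·t(Idle) + 0.28·t(Busy)
Solving: t(Idle) = 3.1250, t(Busy) = 3.1250.
Expected minutes from Idle to Overloaded: 3.1250.

3.1250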